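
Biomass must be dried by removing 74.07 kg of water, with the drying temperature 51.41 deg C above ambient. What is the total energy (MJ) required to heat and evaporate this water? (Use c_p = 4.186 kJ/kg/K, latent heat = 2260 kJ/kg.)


E = m_water * (4.186 * dT + 2260) / 1000
= 74.07 * (4.186 * 51.41 + 2260) / 1000
= 183.3382 MJ

183.3382 MJ


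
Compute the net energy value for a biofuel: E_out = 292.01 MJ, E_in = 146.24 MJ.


NEV = E_out - E_in
= 292.01 - 146.24
= 145.7700 MJ

145.7700 MJ


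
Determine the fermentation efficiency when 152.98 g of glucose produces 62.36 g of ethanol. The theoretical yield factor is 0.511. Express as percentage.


Fermentation efficiency = (actual / (0.511 * glucose)) * 100
= (62.36 / (0.511 * 152.98)) * 100
= 79.7720%

79.7720%


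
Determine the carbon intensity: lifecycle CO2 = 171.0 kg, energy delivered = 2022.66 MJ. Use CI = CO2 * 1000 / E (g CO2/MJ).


CI = CO2 * 1000 / E
= 171.0 * 1000 / 2022.66
= 84.5421 g CO2/MJ

84.5421 g CO2/MJ


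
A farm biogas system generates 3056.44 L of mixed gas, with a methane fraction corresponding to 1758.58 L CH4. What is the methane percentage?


CH4% = V_CH4 / V_total * 100
= 1758.58 / 3056.44 * 100
= 57.5369%

57.5369%


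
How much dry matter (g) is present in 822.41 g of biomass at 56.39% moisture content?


Wd = Ww * (1 - MC/100)
= 822.41 * (1 - 56.39/100)
= 358.6530 g

358.6530 g


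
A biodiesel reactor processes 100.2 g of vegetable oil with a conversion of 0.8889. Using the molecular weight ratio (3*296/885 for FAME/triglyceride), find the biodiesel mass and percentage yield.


m_FAME = oil * conv * (3 * 296 / 885) = oil * conv * (888/885)
= 100.2 * 0.8889 * 888 / 885
= 89.3697 g
Y = m_FAME / oil * 100 = conv * (888/885) * 100
= 0.8889 * 888 / 885 * 100
= 89.19%

89.3697 g FAME; Y = 89.19%


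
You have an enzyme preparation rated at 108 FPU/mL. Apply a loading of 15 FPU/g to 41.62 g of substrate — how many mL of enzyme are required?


V = dosage * m_sub / activity
V = 15 * 41.62 / 108
V = 5.7806 mL

5.7806 mL


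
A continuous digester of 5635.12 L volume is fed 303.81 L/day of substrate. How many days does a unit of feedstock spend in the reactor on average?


HRT = V / Q
= 5635.12 / 303.81
= 18.5482 days

18.5482 days


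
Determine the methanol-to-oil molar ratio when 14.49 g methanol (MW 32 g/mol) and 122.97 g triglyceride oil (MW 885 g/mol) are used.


Molar ratio = n_MeOH / n_oil = (MeOH/32) / (oil/885) = (MeOH * 885) / (32 * oil)
= (14.49 * 885) / (32 * 122.97)
= 3.2588

3.2588


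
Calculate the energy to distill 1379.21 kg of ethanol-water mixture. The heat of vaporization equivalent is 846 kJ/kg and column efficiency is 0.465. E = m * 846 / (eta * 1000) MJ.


E = m * 846 / (eta * 1000)
= 1379.21 * 846 / (0.465 * 1000)
= 2509.2724 MJ

2509.2724 MJ


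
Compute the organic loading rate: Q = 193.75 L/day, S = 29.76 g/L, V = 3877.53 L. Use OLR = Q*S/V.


OLR = Q * S / V
= 193.75 * 29.76 / 3877.53
= 1.4870 g/L/day

1.4870 g/L/day


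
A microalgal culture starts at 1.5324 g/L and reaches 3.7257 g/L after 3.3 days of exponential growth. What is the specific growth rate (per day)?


mu = ln(X2/X1) / dt
= ln(3.7257/1.5324) / 3.3
= 0.2692 per day

0.2692 per day


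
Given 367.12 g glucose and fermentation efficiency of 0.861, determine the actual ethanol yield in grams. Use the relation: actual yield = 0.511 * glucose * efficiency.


Actual ethanol: m = 0.511 * 367.12 * 0.861
m = 161.5222 g

161.5222 g


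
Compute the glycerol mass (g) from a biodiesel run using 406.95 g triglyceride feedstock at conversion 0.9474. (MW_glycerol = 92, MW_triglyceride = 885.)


glycerol = oil * conv * (92/885)
= 406.95 * 0.9474 * 92 / 885
= 40.0792 g

40.0792 g


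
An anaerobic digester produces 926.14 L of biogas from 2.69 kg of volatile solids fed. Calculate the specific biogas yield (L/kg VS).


Y = V / VS
= 926.14 / 2.69
= 344.2900 L/kg VS

344.2900 L/kg VS


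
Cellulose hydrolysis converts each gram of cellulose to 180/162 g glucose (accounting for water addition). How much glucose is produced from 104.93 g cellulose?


glucose = cellulose * 180/162
= 104.93 * 180/162
= 116.5889 g

116.5889 g


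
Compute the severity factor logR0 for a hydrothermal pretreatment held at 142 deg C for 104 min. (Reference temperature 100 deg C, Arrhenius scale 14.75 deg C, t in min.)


logR0 = log10(t * exp((T - 100) / 14.75))
= log10(104 * exp((142 - 100) / 14.75))
= 3.2537

3.2537


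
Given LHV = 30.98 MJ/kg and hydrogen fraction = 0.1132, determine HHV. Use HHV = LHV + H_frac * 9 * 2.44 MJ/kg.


HHV = LHV + H_frac * 9 * 2.44
= 30.98 + 0.1132 * 9 * 2.44
= 33.4659 MJ/kg

33.4659 MJ/kg


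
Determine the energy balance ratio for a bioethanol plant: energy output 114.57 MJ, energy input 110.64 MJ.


EROI = E_out / E_in
= 114.57 / 110.64
= 1.0355

1.0355


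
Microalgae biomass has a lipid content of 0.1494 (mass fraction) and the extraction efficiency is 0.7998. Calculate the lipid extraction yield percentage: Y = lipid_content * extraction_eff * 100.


Y = lipid_content * extraction_eff * 100
= 0.1494 * 0.7998 * 100
= 11.9490%

11.9490%


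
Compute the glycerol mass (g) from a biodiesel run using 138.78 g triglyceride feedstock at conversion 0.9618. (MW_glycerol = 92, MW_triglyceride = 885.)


glycerol = oil * conv * (92/885)
= 138.78 * 0.9618 * 92 / 885
= 13.8757 g

13.8757 g


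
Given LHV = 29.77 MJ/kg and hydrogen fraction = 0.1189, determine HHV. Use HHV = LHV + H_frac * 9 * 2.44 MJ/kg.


HHV = LHV + H_frac * 9 * 2.44
= 29.77 + 0.1189 * 9 * 2.44
= 32.3810 MJ/kg

32.3810 MJ/kg


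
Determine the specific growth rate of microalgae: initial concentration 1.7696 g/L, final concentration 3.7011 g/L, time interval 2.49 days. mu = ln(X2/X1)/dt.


mu = ln(X2/X1) / dt
= ln(3.7011/1.7696) / 2.49
= 0.2963 per day

0.2963 per day


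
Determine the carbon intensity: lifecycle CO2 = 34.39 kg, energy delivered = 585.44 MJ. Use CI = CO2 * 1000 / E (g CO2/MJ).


CI = CO2 * 1000 / E
= 34.39 * 1000 / 585.44
= 58.7421 g CO2/MJ

58.7421 g CO2/MJ


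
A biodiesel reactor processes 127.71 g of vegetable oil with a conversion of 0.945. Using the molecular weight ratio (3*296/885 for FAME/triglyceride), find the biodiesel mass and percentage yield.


m_FAME = oil * conv * (3 * 296 / 885) = oil * conv * (888/885)
= 127.71 * 0.945 * 888 / 885
= 121.0951 g
Y = m_FAME / oil * 100 = conv * (888/885) * 100
= 0.945 * 888 / 885 * 100
= 94.82%

121.0951 g FAME; Y = 94.82%


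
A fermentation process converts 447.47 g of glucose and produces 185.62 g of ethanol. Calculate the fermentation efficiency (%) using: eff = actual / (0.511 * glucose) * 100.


Fermentation efficiency = (actual / (0.511 * glucose)) * 100
= (185.62 / (0.511 * 447.47)) * 100
= 81.1783%

81.1783%


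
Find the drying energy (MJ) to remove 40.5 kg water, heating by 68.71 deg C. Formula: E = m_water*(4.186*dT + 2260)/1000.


E = m_water * (4.186 * dT + 2260) / 1000
= 40.5 * (4.186 * 68.71 + 2260) / 1000
= 103.1786 MJ

103.1786 MJ


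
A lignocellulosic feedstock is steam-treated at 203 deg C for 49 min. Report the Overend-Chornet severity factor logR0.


logR0 = log10(t * exp((T - 100) / 14.75))
= log10(49 * exp((203 - 100) / 14.75))
= 4.7229

4.7229


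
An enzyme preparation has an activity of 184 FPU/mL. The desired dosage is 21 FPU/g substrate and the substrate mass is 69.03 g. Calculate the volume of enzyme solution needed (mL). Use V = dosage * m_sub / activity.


V = dosage * m_sub / activity
V = 21 * 69.03 / 184
V = 7.8784 mL

7.8784 mL


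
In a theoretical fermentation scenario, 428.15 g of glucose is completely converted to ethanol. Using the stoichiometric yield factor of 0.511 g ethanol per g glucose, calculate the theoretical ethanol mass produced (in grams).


Theoretical ethanol yield: m_EtOH = 0.511 * m_glucose
m_EtOH = 0.511 * 428.15 = 218.7846 g

218.7846 g


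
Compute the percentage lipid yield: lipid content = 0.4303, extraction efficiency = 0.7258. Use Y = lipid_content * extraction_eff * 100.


Y = lipid_content * extraction_eff * 100
= 0.4303 * 0.7258 * 100
= 31.2312%

31.2312%


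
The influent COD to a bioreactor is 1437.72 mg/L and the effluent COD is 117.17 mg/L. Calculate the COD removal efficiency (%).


eta = (COD_in - COD_out) / COD_in * 100
= (1437.72 - 117.17) / 1437.72 * 100
= 91.8503%

91.8503%


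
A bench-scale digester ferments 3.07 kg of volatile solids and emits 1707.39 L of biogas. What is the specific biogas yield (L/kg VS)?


Y = V / VS
= 1707.39 / 3.07
= 556.1531 L/kg VS

556.1531 L/kg VS


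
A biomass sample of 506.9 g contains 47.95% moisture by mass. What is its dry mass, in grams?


Wd = Ww * (1 - MC/100)
= 506.9 * (1 - 47.95/100)
= 263.8414 g

263.8414 g


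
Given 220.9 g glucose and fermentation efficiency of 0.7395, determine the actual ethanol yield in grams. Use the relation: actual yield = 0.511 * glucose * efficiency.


Actual ethanol: m = 0.511 * 220.9 * 0.7395
m = 83.4747 g

83.4747 g


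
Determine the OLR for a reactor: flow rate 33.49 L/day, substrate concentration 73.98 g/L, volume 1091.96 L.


OLR = Q * S / V
= 33.49 * 73.98 / 1091.96
= 2.2689 g/L/day

2.2689 g/L/day


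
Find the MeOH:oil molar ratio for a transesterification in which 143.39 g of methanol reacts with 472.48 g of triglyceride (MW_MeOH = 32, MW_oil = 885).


Molar ratio = n_MeOH / n_oil = (MeOH/32) / (oil/885) = (MeOH * 885) / (32 * oil)
= (143.39 * 885) / (32 * 472.48)
= 8.3932

8.3932


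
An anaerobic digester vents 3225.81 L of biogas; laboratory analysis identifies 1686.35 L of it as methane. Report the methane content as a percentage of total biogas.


CH4% = V_CH4 / V_total * 100
= 1686.35 / 3225.81 * 100
= 52.2768%

52.2768%


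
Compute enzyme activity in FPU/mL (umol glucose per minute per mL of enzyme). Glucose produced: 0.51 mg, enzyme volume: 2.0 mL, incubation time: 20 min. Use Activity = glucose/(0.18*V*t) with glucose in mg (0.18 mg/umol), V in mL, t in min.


Activity = glucose_mg / (0.18 mg/umol * V_mL * t_min)
= 0.51 / (0.18 * 2.0 * 20)
= 0.0708 FPU/mL

0.0708 FPU/mL


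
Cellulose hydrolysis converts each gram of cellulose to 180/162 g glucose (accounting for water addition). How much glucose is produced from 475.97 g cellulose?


glucose = cellulose * 180/162
= 475.97 * 180/162
= 528.8556 g

528.8556 g


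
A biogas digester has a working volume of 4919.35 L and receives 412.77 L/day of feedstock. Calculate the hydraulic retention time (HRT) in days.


HRT = V / Q
= 4919.35 / 412.77
= 11.9179 days

11.9179 days


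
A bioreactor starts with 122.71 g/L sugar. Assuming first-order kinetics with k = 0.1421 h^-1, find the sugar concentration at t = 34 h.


S = S0 * exp(-k * t)
S = 122.71 * exp(-0.1421 * 34)
S = 0.9787 g/L

0.9787 g/L


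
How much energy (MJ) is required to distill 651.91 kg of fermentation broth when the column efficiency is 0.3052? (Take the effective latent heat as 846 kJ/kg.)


E = m * 846 / (eta * 1000)
= 651.91 * 846 / (0.3052 * 1000)
= 1807.0638 MJ

1807.0638 MJ


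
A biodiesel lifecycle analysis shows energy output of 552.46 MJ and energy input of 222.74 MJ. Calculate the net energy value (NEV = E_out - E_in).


NEV = E_out - E_in
= 552.46 - 222.74
= 329.7200 MJ

329.7200 MJ


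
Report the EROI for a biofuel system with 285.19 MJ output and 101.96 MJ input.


EROI = E_out / E_in
= 285.19 / 101.96
= 2.7971

2.7971


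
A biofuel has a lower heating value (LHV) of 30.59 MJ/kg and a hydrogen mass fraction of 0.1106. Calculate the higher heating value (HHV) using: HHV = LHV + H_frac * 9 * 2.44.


HHV = LHV + H_frac * 9 * 2.44
= 30.59 + 0.1106 * 9 * 2.44
= 33.0188 MJ/kg

33.0188 MJ/kg


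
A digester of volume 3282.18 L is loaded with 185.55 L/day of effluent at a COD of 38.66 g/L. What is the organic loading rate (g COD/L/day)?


OLR = Q * S / V
= 185.55 * 38.66 / 3282.18
= 2.1855 g/L/day

2.1855 g/L/day


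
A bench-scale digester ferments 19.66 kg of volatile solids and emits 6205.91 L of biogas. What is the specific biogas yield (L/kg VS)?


Y = V / VS
= 6205.91 / 19.66
= 315.6617 L/kg VS

315.6617 L/kg VS


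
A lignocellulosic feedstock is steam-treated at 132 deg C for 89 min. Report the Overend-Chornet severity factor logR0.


logR0 = log10(t * exp((T - 100) / 14.75))
= log10(89 * exp((132 - 100) / 14.75))
= 2.8916

2.8916


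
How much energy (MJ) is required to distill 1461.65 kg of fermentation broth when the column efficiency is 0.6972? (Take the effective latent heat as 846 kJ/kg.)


E = m * 846 / (eta * 1000)
= 1461.65 * 846 / (0.6972 * 1000)
= 1773.6028 MJ

1773.6028 MJ


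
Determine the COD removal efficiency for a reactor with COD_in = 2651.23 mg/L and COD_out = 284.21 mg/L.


eta = (COD_in - COD_out) / COD_in * 100
= (2651.23 - 284.21) / 2651.23 * 100
= 89.2801%

89.2801%


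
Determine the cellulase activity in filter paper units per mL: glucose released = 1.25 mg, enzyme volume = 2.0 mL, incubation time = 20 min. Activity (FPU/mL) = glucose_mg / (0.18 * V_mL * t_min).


Activity = glucose_mg / (0.18 mg/umol * V_mL * t_min)
= 1.25 / (0.18 * 2.0 * 20)
= 0.1736 FPU/mL

0.1736 FPU/mL


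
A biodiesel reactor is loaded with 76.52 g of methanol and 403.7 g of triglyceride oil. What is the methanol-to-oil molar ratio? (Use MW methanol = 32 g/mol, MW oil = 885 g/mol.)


Molar ratio = n_MeOH / n_oil = (MeOH/32) / (oil/885) = (MeOH * 885) / (32 * oil)
= (76.52 * 885) / (32 * 403.7)
= 5.2422

5.2422


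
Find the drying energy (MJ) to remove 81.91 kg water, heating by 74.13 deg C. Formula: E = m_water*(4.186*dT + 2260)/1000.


E = m_water * (4.186 * dT + 2260) / 1000
= 81.91 * (4.186 * 74.13 + 2260) / 1000
= 210.5339 MJ

210.5339 MJ


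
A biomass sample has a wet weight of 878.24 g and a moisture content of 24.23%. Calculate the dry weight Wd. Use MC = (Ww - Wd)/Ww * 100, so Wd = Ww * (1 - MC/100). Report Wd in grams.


Wd = Ww * (1 - MC/100)
= 878.24 * (1 - 24.23/100)
= 665.4424 g

665.4424 g


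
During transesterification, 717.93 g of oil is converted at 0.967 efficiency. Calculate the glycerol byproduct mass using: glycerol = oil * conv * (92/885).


glycerol = oil * conv * (92/885)
= 717.93 * 0.967 * 92 / 885
= 72.1694 g

72.1694 g


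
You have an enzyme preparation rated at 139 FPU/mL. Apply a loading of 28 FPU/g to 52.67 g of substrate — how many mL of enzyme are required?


V = dosage * m_sub / activity
V = 28 * 52.67 / 139
V = 10.6098 mL

10.6098 mL


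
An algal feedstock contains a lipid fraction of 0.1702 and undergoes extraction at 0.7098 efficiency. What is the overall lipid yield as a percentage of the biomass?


Y = lipid_content * extraction_eff * 100
= 0.1702 * 0.7098 * 100
= 12.0808%

12.0808%


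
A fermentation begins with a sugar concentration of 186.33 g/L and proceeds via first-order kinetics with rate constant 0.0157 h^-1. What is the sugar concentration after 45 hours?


S = S0 * exp(-k * t)
S = 186.33 * exp(-0.0157 * 45)
S = 91.9293 g/L

91.9293 g/L


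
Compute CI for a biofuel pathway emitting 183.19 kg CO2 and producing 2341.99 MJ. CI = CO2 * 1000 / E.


CI = CO2 * 1000 / E
= 183.19 * 1000 / 2341.99
= 78.2198 g CO2/MJ

78.2198 g CO2/MJ


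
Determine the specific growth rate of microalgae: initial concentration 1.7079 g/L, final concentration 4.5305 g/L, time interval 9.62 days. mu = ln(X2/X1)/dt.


mu = ln(X2/X1) / dt
= ln(4.5305/1.7079) / 9.62
= 0.1014 per day

0.1014 per day


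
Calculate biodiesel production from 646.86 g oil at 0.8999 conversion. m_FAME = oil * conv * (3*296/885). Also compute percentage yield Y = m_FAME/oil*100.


m_FAME = oil * conv * (3 * 296 / 885) = oil * conv * (888/885)
= 646.86 * 0.8999 * 888 / 885
= 584.0826 g
Y = m_FAME / oil * 100 = conv * (888/885) * 100
= 0.8999 * 888 / 885 * 100
= 90.30%

584.0826 g FAME; Y = 90.30%


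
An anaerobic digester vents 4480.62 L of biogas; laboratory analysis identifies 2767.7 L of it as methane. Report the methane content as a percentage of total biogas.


CH4% = V_CH4 / V_total * 100
= 2767.7 / 4480.62 * 100
= 61.7705%

61.7705%


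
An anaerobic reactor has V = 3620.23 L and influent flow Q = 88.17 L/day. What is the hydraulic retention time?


HRT = V / Q
= 3620.23 / 88.17
= 41.0597 days

41.0597 days


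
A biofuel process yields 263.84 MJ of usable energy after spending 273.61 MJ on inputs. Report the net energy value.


NEV = E_out - E_in
= 263.84 - 273.61
= -9.7700 MJ

-9.7700 MJ


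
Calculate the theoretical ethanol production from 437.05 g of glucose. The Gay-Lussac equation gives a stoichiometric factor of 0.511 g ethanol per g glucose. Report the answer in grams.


Theoretical ethanol yield: m_EtOH = 0.511 * m_glucose
m_EtOH = 0.511 * 437.05 = 223.3325 g

223.3325 g


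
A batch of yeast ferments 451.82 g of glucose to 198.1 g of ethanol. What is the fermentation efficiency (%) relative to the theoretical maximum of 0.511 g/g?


Fermentation efficiency = (actual / (0.511 * glucose)) * 100
= (198.1 / (0.511 * 451.82)) * 100
= 85.8021%

85.8021%


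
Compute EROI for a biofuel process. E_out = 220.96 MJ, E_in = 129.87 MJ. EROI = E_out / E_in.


EROI = E_out / E_in
= 220.96 / 129.87
= 1.7014

1.7014


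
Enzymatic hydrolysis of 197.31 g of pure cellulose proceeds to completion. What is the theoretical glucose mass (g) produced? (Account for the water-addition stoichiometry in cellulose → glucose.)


glucose = cellulose * 180/162
= 197.31 * 180/162
= 219.2333 g

219.2333 g


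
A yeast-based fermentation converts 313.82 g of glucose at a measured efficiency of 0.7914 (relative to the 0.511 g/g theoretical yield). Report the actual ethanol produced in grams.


Actual ethanol: m = 0.511 * 313.82 * 0.7914
m = 126.9105 g

126.9105 g


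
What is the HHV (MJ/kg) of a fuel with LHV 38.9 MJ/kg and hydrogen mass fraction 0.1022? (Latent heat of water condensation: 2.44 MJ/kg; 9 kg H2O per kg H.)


HHV = LHV + H_frac * 9 * 2.44
= 38.9 + 0.1022 * 9 * 2.44
= 41.1443 MJ/kg

41.1443 MJ/kg


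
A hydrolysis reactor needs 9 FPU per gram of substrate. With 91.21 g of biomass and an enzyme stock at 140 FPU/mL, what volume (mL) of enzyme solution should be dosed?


V = dosage * m_sub / activity
V = 9 * 91.21 / 140
V = 5.8635 mL

5.8635 mL


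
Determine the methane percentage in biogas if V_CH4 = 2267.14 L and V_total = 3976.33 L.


CH4% = V_CH4 / V_total * 100
= 2267.14 / 3976.33 * 100
= 57.0159%

57.0159%


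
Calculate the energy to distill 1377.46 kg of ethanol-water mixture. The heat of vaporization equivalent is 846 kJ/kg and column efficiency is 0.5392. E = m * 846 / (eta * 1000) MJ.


E = m * 846 / (eta * 1000)
= 1377.46 * 846 / (0.5392 * 1000)
= 2161.2225 MJ

2161.2225 MJ


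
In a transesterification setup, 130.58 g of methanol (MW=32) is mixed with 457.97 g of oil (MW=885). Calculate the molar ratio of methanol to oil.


Molar ratio = n_MeOH / n_oil = (MeOH/32) / (oil/885) = (MeOH * 885) / (32 * oil)
= (130.58 * 885) / (32 * 457.97)
= 7.8856

7.8856


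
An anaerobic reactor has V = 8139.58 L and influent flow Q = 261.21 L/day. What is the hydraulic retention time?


HRT = V / Q
= 8139.58 / 261.21
= 31.1611 days

31.1611 days


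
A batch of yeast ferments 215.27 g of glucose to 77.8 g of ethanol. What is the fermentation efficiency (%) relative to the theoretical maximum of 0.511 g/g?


Fermentation efficiency = (actual / (0.511 * glucose)) * 100
= (77.8 / (0.511 * 215.27)) * 100
= 70.7254%

70.7254%


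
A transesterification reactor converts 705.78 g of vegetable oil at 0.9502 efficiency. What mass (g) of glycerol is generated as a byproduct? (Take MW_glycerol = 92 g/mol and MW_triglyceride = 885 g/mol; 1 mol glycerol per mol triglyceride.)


glycerol = oil * conv * (92/885)
= 705.78 * 0.9502 * 92 / 885
= 69.7154 g

69.7154 g


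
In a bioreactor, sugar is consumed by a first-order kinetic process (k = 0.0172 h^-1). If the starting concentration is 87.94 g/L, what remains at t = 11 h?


S = S0 * exp(-k * t)
S = 87.94 * exp(-0.0172 * 11)
S = 72.7810 g/L

72.7810 g/L


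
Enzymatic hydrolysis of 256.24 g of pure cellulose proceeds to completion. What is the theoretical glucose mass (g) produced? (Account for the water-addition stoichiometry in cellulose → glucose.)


glucose = cellulose * 180/162
= 256.24 * 180/162
= 284.7111 g

284.7111 g


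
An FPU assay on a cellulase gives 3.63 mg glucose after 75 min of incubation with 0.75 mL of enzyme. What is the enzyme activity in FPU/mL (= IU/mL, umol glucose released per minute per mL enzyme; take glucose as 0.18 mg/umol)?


Activity = glucose_mg / (0.18 mg/umol * V_mL * t_min)
= 3.63 / (0.18 * 0.75 * 75)
= 0.3585 FPU/mL

0.3585 FPU/mL


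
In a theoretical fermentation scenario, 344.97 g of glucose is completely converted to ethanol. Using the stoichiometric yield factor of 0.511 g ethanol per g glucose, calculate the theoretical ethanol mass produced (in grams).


Theoretical ethanol yield: m_EtOH = 0.511 * m_glucose
m_EtOH = 0.511 * 344.97 = 176.2797 g

176.2797 g


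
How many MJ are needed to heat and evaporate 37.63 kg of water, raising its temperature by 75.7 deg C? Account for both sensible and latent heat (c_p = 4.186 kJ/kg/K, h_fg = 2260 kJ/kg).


E = m_water * (4.186 * dT + 2260) / 1000
= 37.63 * (4.186 * 75.7 + 2260) / 1000
= 96.9680 MJ

96.9680 MJ


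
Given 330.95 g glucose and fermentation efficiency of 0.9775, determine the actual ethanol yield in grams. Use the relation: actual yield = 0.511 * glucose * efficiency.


Actual ethanol: m = 0.511 * 330.95 * 0.9775
m = 165.3104 g

165.3104 g


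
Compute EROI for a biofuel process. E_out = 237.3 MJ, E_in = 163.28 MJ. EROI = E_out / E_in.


EROI = E_out / E_in
= 237.3 / 163.28
= 1.4533

1.4533


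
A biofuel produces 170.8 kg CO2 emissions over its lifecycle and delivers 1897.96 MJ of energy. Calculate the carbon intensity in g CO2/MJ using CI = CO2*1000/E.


CI = CO2 * 1000 / E
= 170.8 * 1000 / 1897.96
= 89.9914 g CO2/MJ

89.9914 g CO2/MJ


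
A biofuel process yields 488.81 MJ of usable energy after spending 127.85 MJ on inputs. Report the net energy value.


NEV = E_out - E_in
= 488.81 - 127.85
= 360.9600 MJ

360.9600 MJ


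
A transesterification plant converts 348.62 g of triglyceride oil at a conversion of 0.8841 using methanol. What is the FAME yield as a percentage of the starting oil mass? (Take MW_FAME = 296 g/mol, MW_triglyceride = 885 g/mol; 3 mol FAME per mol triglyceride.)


m_FAME = oil * conv * (3 * 296 / 885) = oil * conv * (888/885)
= 348.62 * 0.8841 * 888 / 885
= 309.2597 g
Y = m_FAME / oil * 100 = conv * (888/885) * 100
= 0.8841 * 888 / 885 * 100
= 88.71%

88.71%


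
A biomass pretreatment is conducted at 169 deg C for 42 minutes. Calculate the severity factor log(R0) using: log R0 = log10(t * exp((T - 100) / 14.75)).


logR0 = log10(t * exp((T - 100) / 14.75))
= log10(42 * exp((169 - 100) / 14.75))
= 3.6549

3.6549


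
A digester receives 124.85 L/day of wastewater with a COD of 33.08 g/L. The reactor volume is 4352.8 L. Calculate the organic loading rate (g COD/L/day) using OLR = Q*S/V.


OLR = Q * S / V
= 124.85 * 33.08 / 4352.8
= 0.9488 g/L/day

0.9488 g/L/day


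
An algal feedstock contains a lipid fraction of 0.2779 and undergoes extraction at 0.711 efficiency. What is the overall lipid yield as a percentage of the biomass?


Y = lipid_content * extraction_eff * 100
= 0.2779 * 0.711 * 100
= 19.7587%

19.7587%


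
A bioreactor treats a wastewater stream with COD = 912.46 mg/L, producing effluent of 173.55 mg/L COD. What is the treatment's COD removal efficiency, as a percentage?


eta = (COD_in - COD_out) / COD_in * 100
= (912.46 - 173.55) / 912.46 * 100
= 80.9800%

80.9800%


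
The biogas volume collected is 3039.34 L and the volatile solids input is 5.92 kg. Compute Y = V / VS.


Y = V / VS
= 3039.34 / 5.92
= 513.4020 L/kg VS

513.4020 L/kg VS


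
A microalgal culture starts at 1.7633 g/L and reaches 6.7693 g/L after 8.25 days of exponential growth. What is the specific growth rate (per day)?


mu = ln(X2/X1) / dt
= ln(6.7693/1.7633) / 8.25
= 0.1631 per day

0.1631 per day


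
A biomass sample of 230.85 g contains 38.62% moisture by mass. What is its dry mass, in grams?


Wd = Ww * (1 - MC/100)
= 230.85 * (1 - 38.62/100)
= 141.6957 g

141.6957 g


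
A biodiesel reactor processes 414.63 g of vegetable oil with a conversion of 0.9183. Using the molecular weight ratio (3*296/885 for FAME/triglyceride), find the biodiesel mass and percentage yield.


m_FAME = oil * conv * (3 * 296 / 885) = oil * conv * (888/885)
= 414.63 * 0.9183 * 888 / 885
= 382.0454 g
Y = m_FAME / oil * 100 = conv * (888/885) * 100
= 0.9183 * 888 / 885 * 100
= 92.14%

382.0454 g FAME; Y = 92.14%


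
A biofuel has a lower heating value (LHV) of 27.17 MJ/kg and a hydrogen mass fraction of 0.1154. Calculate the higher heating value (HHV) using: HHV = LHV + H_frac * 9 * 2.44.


HHV = LHV + H_frac * 9 * 2.44
= 27.17 + 0.1154 * 9 * 2.44
= 29.7042 MJ/kg

29.7042 MJ/kg


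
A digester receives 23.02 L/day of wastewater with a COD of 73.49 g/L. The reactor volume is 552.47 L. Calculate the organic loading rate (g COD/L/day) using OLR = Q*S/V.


OLR = Q * S / V
= 23.02 * 73.49 / 552.47
= 3.0621 g/L/day

3.0621 g/L/day


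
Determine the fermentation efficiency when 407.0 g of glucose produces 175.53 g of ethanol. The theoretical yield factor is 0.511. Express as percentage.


Fermentation efficiency = (actual / (0.511 * glucose)) * 100
= (175.53 / (0.511 * 407.0)) * 100
= 84.3988%

84.3988%


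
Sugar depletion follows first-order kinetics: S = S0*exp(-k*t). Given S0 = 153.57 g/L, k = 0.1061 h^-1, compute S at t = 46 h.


S = S0 * exp(-k * t)
S = 153.57 * exp(-0.1061 * 46)
S = 1.1660 g/L

1.1660 g/L


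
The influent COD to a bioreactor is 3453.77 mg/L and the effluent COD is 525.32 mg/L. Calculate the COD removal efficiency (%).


eta = (COD_in - COD_out) / COD_in * 100
= (3453.77 - 525.32) / 3453.77 * 100
= 84.7900%

84.7900%


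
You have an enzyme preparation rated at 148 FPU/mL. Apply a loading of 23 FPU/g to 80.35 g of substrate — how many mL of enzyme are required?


V = dosage * m_sub / activity
V = 23 * 80.35 / 148
V = 12.4868 mL

12.4868 mL


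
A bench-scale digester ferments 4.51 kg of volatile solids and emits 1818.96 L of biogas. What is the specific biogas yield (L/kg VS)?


Y = V / VS
= 1818.96 / 4.51
= 403.3171 L/kg VS

403.3171 L/kg VS


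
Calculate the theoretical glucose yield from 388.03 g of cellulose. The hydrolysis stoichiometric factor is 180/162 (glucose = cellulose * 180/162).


glucose = cellulose * 180/162
= 388.03 * 180/162
= 431.1444 g

431.1444 g


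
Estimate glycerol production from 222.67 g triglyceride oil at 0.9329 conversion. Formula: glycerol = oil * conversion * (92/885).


glycerol = oil * conv * (92/885)
= 222.67 * 0.9329 * 92 / 885
= 21.5944 g

21.5944 g


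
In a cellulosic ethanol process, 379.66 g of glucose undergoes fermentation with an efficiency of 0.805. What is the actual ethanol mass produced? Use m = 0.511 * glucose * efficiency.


Actual ethanol: m = 0.511 * 379.66 * 0.805
m = 156.1750 g

156.1750 g


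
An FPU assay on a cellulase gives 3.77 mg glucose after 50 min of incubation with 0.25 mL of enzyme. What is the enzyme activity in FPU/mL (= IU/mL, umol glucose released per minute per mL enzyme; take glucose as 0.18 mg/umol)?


Activity = glucose_mg / (0.18 mg/umol * V_mL * t_min)
= 3.77 / (0.18 * 0.25 * 50)
= 1.6756 FPU/mL

1.6756 FPU/mL


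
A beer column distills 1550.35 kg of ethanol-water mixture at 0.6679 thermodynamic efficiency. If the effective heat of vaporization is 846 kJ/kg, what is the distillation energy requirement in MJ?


E = m * 846 / (eta * 1000)
= 1550.35 * 846 / (0.6679 * 1000)
= 1963.7612 MJ

1963.7612 MJ


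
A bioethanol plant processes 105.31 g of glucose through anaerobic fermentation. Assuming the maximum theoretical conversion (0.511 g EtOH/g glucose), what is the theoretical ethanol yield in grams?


Theoretical ethanol yield: m_EtOH = 0.511 * m_glucose
m_EtOH = 0.511 * 105.31 = 53.8134 g

53.8134 g


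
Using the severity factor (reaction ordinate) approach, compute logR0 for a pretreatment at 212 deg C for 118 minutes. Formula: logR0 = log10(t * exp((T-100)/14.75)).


logR0 = log10(t * exp((T - 100) / 14.75))
= log10(118 * exp((212 - 100) / 14.75))
= 5.3696

5.3696


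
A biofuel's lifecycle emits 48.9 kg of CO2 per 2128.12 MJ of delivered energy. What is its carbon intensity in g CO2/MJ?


CI = CO2 * 1000 / E
= 48.9 * 1000 / 2128.12
= 22.9780 g CO2/MJ

22.9780 g CO2/MJ


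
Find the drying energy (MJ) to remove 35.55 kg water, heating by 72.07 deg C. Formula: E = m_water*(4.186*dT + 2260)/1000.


E = m_water * (4.186 * dT + 2260) / 1000
= 35.55 * (4.186 * 72.07 + 2260) / 1000
= 91.0679 MJ

91.0679 MJ


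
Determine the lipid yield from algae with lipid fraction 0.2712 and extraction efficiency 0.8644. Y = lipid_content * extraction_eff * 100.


Y = lipid_content * extraction_eff * 100
= 0.2712 * 0.8644 * 100
= 23.4425%

23.4425%


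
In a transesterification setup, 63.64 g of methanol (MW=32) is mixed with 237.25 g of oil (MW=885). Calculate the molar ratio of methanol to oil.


Molar ratio = n_MeOH / n_oil = (MeOH/32) / (oil/885) = (MeOH * 885) / (32 * oil)
= (63.64 * 885) / (32 * 237.25)
= 7.4185

7.4185


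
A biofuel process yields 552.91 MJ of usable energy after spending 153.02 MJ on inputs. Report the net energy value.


NEV = E_out - E_in
= 552.91 - 153.02
= 399.8900 MJ

399.8900 MJ


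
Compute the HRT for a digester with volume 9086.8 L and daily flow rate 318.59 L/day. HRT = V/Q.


HRT = V / Q
= 9086.8 / 318.59
= 28.5219 days

28.5219 days


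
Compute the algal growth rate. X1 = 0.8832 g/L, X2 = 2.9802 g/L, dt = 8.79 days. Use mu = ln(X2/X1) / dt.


mu = ln(X2/X1) / dt
= ln(2.9802/0.8832) / 8.79
= 0.1384 per day

0.1384 per day


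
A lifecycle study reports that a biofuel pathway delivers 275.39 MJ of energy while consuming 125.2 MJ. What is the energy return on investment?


EROI = E_out / E_in
= 275.39 / 125.2
= 2.1996

2.1996


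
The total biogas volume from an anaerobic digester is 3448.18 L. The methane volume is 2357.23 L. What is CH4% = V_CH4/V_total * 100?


CH4% = V_CH4 / V_total * 100
= 2357.23 / 3448.18 * 100
= 68.3616%

68.3616%


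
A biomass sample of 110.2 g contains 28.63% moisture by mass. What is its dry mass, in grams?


Wd = Ww * (1 - MC/100)
= 110.2 * (1 - 28.63/100)
= 78.6497 g

78.6497 g


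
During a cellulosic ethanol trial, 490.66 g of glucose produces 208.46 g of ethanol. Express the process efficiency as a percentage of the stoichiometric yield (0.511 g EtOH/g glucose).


Fermentation efficiency = (actual / (0.511 * glucose)) * 100
= (208.46 / (0.511 * 490.66)) * 100
= 83.1421%

83.1421%


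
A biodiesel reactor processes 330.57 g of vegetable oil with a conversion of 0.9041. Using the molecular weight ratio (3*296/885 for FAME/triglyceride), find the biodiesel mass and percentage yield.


m_FAME = oil * conv * (3 * 296 / 885) = oil * conv * (888/885)
= 330.57 * 0.9041 * 888 / 885
= 299.8815 g
Y = m_FAME / oil * 100 = conv * (888/885) * 100
= 0.9041 * 888 / 885 * 100
= 90.72%

299.8815 g FAME; Y = 90.72%


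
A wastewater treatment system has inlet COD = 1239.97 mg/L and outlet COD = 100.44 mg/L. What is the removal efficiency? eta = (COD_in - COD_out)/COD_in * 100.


eta = (COD_in - COD_out) / COD_in * 100
= (1239.97 - 100.44) / 1239.97 * 100
= 91.8998%

91.8998%


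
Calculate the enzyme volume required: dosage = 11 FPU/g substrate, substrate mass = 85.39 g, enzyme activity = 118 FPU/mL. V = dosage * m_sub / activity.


V = dosage * m_sub / activity
V = 11 * 85.39 / 118
V = 7.9601 mL

7.9601 mL


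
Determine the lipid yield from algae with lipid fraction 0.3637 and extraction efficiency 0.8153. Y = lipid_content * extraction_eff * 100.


Y = lipid_content * extraction_eff * 100
= 0.3637 * 0.8153 * 100
= 29.6525%

29.6525%


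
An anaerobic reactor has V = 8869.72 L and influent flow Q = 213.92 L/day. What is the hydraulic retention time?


HRT = V / Q
= 8869.72 / 213.92
= 41.4628 days

41.4628 days


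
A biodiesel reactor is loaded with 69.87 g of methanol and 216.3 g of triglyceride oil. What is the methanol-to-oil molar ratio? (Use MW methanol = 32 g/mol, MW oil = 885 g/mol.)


Molar ratio = n_MeOH / n_oil = (MeOH/32) / (oil/885) = (MeOH * 885) / (32 * oil)
= (69.87 * 885) / (32 * 216.3)
= 8.9336

8.9336


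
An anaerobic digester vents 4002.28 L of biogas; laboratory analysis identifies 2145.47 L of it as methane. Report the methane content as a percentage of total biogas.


CH4% = V_CH4 / V_total * 100
= 2145.47 / 4002.28 * 100
= 53.6062%

53.6062%


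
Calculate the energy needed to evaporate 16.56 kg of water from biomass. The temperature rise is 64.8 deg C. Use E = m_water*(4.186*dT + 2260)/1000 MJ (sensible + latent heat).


E = m_water * (4.186 * dT + 2260) / 1000
= 16.56 * (4.186 * 64.8 + 2260) / 1000
= 41.9175 MJ

41.9175 MJ


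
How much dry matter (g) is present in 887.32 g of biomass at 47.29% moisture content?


Wd = Ww * (1 - MC/100)
= 887.32 * (1 - 47.29/100)
= 467.7064 g

467.7064 g


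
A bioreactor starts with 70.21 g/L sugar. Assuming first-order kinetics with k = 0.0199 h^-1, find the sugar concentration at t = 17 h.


S = S0 * exp(-k * t)
S = 70.21 * exp(-0.0199 * 17)
S = 50.0584 g/L

50.0584 g/L


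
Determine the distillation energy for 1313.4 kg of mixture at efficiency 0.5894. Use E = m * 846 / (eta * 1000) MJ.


E = m * 846 / (eta * 1000)
= 1313.4 * 846 / (0.5894 * 1000)
= 1885.1992 MJ

1885.1992 MJ


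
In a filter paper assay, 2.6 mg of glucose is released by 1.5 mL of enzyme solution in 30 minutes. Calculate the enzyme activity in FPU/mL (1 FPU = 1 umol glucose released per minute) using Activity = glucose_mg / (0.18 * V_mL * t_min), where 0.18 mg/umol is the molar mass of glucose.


Activity = glucose_mg / (0.18 mg/umol * V_mL * t_min)
= 2.6 / (0.18 * 1.5 * 30)
= 0.3210 FPU/mL

0.3210 FPU/mL


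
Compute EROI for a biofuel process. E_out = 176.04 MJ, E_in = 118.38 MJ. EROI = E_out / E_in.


EROI = E_out / E_in
= 176.04 / 118.38
= 1.4871

1.4871


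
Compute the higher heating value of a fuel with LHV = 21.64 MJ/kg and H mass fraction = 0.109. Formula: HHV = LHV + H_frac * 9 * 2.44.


HHV = LHV + H_frac * 9 * 2.44
= 21.64 + 0.109 * 9 * 2.44
= 24.0336 MJ/kg

24.0336 MJ/kg


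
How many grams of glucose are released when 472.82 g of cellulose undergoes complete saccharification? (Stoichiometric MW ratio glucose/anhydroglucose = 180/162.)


glucose = cellulose * 180/162
= 472.82 * 180/162
= 525.3556 g

525.3556 g


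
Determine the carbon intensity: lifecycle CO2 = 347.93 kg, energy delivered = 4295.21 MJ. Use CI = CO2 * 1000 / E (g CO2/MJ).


CI = CO2 * 1000 / E
= 347.93 * 1000 / 4295.21
= 81.0042 g CO2/MJ

81.0042 g CO2/MJ


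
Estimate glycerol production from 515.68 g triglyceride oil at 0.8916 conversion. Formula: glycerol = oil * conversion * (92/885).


glycerol = oil * conv * (92/885)
= 515.68 * 0.8916 * 92 / 885
= 47.7964 g

47.7964 g


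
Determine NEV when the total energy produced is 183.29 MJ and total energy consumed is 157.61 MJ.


NEV = E_out - E_in
= 183.29 - 157.61
= 25.6800 MJ

25.6800 MJ


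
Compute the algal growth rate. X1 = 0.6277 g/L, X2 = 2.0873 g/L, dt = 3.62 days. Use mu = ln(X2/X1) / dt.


mu = ln(X2/X1) / dt
= ln(2.0873/0.6277) / 3.62
= 0.3319 per day

0.3319 per day


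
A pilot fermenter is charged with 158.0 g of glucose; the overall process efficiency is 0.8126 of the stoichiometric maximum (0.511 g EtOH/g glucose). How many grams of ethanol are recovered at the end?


Actual ethanol: m = 0.511 * 158.0 * 0.8126
m = 65.6077 g

65.6077 g


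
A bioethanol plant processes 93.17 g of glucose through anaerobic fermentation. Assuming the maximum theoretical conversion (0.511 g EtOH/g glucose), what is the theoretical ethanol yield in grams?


Theoretical ethanol yield: m_EtOH = 0.511 * m_glucose
m_EtOH = 0.511 * 93.17 = 47.6099 g

47.6099 g


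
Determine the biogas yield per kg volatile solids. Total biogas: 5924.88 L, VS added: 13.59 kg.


Y = V / VS
= 5924.88 / 13.59
= 435.9735 L/kg VS

435.9735 L/kg VS


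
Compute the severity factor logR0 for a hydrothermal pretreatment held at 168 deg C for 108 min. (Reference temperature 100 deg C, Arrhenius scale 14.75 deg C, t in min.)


logR0 = log10(t * exp((T - 100) / 14.75))
= log10(108 * exp((168 - 100) / 14.75))
= 4.0356

4.0356


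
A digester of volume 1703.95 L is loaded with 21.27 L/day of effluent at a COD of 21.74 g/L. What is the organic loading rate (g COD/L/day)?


OLR = Q * S / V
= 21.27 * 21.74 / 1703.95
= 0.2714 g/L/day

0.2714 g/L/day


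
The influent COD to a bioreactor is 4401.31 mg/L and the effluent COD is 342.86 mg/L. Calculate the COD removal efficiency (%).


eta = (COD_in - COD_out) / COD_in * 100
= (4401.31 - 342.86) / 4401.31 * 100
= 92.2100%

92.2100%


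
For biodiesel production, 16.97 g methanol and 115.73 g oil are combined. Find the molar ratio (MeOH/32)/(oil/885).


Molar ratio = n_MeOH / n_oil = (MeOH/32) / (oil/885) = (MeOH * 885) / (32 * oil)
= (16.97 * 885) / (32 * 115.73)
= 4.0554

4.0554


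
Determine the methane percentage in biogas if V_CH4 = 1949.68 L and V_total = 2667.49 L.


CH4% = V_CH4 / V_total * 100
= 1949.68 / 2667.49 * 100
= 73.0904%

73.0904%


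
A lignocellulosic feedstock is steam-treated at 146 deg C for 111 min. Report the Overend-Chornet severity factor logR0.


logR0 = log10(t * exp((T - 100) / 14.75))
= log10(111 * exp((146 - 100) / 14.75))
= 3.3997

3.3997


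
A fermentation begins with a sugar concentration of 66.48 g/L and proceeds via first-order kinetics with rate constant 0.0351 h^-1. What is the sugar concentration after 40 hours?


S = S0 * exp(-k * t)
S = 66.48 * exp(-0.0351 * 40)
S = 16.3283 g/L

16.3283 g/L


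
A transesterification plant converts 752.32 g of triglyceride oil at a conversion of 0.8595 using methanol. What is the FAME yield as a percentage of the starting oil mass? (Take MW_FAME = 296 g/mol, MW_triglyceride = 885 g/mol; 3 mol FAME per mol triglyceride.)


m_FAME = oil * conv * (3 * 296 / 885) = oil * conv * (888/885)
= 752.32 * 0.8595 * 888 / 885
= 648.8110 g
Y = m_FAME / oil * 100 = conv * (888/885) * 100
= 0.8595 * 888 / 885 * 100
= 86.24%

86.24%


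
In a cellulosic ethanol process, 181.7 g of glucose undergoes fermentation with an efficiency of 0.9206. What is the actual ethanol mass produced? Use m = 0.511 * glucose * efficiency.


Actual ethanol: m = 0.511 * 181.7 * 0.9206
m = 85.4765 g

85.4765 g


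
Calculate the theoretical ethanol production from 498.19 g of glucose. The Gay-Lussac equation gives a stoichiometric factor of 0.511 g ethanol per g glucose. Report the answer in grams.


Theoretical ethanol yield: m_EtOH = 0.511 * m_glucose
m_EtOH = 0.511 * 498.19 = 254.5751 g

254.5751 g


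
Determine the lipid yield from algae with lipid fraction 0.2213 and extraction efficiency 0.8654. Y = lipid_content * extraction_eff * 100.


Y = lipid_content * extraction_eff * 100
= 0.2213 * 0.8654 * 100
= 19.1513%

19.1513%


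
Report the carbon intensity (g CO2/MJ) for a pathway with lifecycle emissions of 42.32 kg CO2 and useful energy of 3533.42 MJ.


CI = CO2 * 1000 / E
= 42.32 * 1000 / 3533.42
= 11.9771 g CO2/MJ

11.9771 g CO2/MJ
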